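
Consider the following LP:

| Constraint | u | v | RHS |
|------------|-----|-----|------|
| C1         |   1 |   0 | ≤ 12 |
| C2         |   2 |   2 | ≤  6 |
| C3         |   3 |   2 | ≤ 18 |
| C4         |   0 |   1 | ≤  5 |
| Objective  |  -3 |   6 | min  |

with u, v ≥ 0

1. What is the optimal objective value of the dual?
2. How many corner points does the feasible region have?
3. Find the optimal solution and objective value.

1. -9 (by strong duality, equal to the primal optimum)
2. 3
3. u = 3, v = 0, z = -9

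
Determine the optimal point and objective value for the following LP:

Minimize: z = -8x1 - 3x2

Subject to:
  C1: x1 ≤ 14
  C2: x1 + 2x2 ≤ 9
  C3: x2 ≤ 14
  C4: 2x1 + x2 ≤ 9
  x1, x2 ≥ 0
x1 = 4.5, x2 = 0, z = -36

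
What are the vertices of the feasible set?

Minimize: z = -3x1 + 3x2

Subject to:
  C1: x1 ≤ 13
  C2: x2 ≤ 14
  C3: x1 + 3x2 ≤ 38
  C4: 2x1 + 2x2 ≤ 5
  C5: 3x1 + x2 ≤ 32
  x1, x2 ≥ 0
Each vertex is the intersection of two constraint boundaries that also satisfies all remaining constraints:
  x1 = 0 and x2 = 0 → (0, 0)
  2x1 + 2x2 = 5 and x2 = 0 → (2.5, 0)
  2x1 + 2x2 = 5 and x1 = 0 → (0, 2.5)

Vertices: (0, 0), (2.5, 0), (0, 2.5)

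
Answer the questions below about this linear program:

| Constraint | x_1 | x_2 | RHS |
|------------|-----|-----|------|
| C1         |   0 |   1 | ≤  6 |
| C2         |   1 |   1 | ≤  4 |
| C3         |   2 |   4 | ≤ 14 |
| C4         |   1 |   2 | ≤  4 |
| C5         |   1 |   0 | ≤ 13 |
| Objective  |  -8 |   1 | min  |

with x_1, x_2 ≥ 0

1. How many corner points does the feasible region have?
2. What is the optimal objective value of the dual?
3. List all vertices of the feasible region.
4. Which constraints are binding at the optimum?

1. 3
2. -32 (by strong duality, equal to the primal optimum)
3. (0, 0), (4, 0), (0, 2)
4. C2, C4, x_2 ≥ 0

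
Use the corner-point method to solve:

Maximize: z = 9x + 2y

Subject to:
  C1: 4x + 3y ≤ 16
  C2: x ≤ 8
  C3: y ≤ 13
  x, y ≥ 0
x = 4, y = 0, z = 36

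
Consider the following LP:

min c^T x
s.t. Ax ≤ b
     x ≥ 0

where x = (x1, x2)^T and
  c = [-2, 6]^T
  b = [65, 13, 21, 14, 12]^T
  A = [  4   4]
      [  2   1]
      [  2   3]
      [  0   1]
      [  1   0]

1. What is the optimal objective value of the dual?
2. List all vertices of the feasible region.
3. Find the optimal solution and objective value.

1. -13 (by strong duality, equal to the primal optimum)
2. (0, 0), (6.5, 0), (4.5, 4), (0, 7)
3. x1 = 6.5, x2 = 0, z = -13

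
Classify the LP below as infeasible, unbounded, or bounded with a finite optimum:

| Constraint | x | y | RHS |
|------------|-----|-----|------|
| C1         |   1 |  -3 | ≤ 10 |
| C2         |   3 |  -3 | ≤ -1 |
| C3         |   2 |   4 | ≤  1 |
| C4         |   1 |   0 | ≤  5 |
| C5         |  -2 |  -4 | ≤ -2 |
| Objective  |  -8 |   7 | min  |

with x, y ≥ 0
C3 requires 2x + 4y ≤ 1, while C5 (-2x - 4y ≤ -2) is equivalent to 2x + 4y ≥ 2. Together they would need 2 ≤ 2x + 4y ≤ 1, which is impossible since 2 > 1. No point satisfies all constraints.

Infeasible: no point satisfies all constraints simultaneously.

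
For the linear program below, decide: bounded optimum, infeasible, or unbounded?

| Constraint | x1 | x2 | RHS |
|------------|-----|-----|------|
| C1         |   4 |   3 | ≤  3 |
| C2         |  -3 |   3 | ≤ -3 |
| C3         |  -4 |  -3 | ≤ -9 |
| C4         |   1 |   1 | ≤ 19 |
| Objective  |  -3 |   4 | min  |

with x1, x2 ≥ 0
C1 requires 4x1 + 3x2 ≤ 3, while C3 (-4x1 - 3x2 ≤ -9) is equivalent to 4x1 + 3x2 ≥ 9. Together they would need 9 ≤ 4x1 + 3x2 ≤ 3, which is impossible since 9 > 3. No point satisfies all constraints.

Infeasible — the constraint set is empty.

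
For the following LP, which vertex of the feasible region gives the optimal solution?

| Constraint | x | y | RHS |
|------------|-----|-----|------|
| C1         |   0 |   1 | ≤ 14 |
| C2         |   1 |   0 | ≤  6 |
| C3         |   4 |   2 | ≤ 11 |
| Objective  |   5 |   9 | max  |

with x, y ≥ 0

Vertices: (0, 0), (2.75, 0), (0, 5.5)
Evaluating z = 5x + 9y at each vertex:
  (0, 0): z = 0
  (2.75, 0): z = 13.75
  (0, 5.5): z = 49.5

The largest value is z = 49.5, attained at (0, 5.5).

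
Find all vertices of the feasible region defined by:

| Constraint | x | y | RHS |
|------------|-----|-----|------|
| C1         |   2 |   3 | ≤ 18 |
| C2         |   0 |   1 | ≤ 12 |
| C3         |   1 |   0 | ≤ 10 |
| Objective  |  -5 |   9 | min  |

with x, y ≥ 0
Each vertex is the intersection of two constraint boundaries that also satisfies all remaining constraints:
  x = 0 and y = 0 → (0, 0)
  2x + 3y = 18 and y = 0 → (9, 0)
  2x + 3y = 18 and x = 0 → (0, 6)

Vertices: (0, 0), (9, 0), (0, 6)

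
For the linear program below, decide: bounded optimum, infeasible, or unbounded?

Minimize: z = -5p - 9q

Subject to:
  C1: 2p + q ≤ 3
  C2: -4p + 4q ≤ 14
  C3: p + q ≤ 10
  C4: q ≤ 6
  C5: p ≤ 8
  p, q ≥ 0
The point (0, 3) satisfies every constraint, so the LP is feasible; the constraints give p ≤ 8 and q ≤ 6, which with p, q ≥ 0 keep the feasible region inside a bounded box. A feasible, bounded LP attains a finite optimum at a vertex.

Evaluating z = -5p - 9q at each vertex:
  (0, 0): z = 0
  (1.5, 0): z = -7.5
  (0, 3): z = -27

Bounded optimum: z* = -27 at (0, 3).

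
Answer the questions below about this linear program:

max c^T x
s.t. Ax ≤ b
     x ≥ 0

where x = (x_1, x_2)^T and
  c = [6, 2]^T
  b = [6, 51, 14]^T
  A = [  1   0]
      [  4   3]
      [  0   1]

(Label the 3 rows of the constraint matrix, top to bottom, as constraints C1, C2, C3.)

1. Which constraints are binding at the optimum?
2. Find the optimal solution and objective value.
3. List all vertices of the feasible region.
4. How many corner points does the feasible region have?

1. C1, C2
2. x_1 = 6, x_2 = 9, z = 54
3. (0, 0), (6, 0), (6, 9), (2.25, 14), (0, 14)
4. 5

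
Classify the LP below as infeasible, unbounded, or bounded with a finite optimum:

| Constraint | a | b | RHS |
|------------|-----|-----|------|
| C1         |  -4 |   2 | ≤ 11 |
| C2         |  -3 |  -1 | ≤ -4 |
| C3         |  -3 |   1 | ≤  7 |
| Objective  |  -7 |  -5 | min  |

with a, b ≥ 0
Feasible point: (1, 1) satisfies every constraint, so the LP is feasible.
Direction d = (1, 0): for each constraint row a, a·d ≤ 0 —
  (-4)(1) + (2)(0) = -4 ≤ 0
  (-3)(1) + (-1)(0) = -3 ≤ 0
  (-3)(1) + (1)(0) = -3 ≤ 0
and d ≥ 0, so (1, 1) + t·d stays feasible for every t ≥ 0. Along this ray z = -7a - 5b changes by -7 per unit t, so z → −∞.

Unbounded: there is a feasible ray along which z → −∞.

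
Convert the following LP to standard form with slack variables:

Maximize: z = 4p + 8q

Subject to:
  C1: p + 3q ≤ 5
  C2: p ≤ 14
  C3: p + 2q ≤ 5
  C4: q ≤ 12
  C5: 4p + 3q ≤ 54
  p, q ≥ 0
max z = 4p + 8q

s.t.
  p + 3q + s1 = 5
  p + s2 = 14
  p + 2q + s3 = 5
  q + s4 = 12
  4p + 3q + s5 = 54
  p, q, s1, s2, s3, s4, s5 ≥ 0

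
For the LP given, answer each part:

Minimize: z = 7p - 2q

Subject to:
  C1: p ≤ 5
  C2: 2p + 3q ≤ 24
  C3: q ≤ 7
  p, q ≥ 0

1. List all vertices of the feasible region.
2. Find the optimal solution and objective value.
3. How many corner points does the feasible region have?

1. (0, 0), (5, 0), (5, 4.667), (1.5, 7), (0, 7)
2. p = 0, q = 7, z = -14
3. 5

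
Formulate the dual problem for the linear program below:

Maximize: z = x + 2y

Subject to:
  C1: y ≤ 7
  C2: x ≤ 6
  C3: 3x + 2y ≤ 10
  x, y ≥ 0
Minimize: z = 7y1 + 6y2 + 10y3

Subject to:
  C1: -y2 - 3y3 ≤ -1
  C2: -y1 - 2y3 ≤ -2
  y1, y2, y3 ≥ 0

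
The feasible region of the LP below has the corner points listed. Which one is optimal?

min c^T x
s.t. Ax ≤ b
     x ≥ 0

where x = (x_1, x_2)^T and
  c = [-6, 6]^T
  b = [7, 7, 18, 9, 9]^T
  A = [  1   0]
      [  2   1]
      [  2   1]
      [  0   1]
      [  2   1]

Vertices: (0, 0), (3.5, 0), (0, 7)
(3.5, 0) with z = -21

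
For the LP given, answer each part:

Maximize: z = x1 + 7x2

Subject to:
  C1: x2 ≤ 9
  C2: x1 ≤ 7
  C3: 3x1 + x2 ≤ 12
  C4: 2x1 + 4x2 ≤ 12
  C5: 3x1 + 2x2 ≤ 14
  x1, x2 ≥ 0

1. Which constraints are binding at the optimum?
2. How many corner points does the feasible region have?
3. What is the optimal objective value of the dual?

1. C4, x1 ≥ 0
2. 4
3. 21 (by strong duality, equal to the primal optimum)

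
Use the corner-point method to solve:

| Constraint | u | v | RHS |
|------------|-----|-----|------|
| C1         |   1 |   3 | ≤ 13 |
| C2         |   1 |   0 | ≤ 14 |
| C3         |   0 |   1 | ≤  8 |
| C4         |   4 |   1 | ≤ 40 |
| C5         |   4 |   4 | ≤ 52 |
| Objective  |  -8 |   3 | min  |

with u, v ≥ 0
Each vertex is the intersection of two constraint boundaries that also satisfies all remaining constraints:
  u = 0 and v = 0 → (0, 0)
  4u + v = 40 and v = 0 → (10, 0)
  u + 3v = 13 and 4u + v = 40 → (9.727, 1.091)
  u + 3v = 13 and u = 0 → (0, 4.333)

Evaluating z = -8u + 3v at each vertex:
  (0, 0): z = 0
  (10, 0): z = -80
  (9.727, 1.091): z = -74.55
  (0, 4.333): z = 13

The minimum is at (10, 0) with z = -80.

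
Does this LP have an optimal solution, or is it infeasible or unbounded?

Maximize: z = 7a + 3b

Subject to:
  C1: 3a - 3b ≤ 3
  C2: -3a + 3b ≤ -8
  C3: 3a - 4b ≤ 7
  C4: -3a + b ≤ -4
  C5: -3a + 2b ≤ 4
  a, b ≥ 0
C1 requires 3a - 3b ≤ 3, while C2 (-3a + 3b ≤ -8) is equivalent to 3a - 3b ≥ 8. Together they would need 8 ≤ 3a - 3b ≤ 3, which is impossible since 8 > 3. No point satisfies all constraints.

The feasible region is empty; the LP is infeasible.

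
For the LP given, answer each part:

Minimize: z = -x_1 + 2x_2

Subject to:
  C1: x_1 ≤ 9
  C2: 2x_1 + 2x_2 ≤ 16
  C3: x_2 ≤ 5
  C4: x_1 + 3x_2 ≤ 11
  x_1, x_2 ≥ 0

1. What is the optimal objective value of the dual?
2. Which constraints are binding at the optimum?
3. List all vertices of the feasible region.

1. -8 (by strong duality, equal to the primal optimum)
2. C2, x_2 ≥ 0
3. (0, 0), (8, 0), (6.5, 1.5), (0, 3.667)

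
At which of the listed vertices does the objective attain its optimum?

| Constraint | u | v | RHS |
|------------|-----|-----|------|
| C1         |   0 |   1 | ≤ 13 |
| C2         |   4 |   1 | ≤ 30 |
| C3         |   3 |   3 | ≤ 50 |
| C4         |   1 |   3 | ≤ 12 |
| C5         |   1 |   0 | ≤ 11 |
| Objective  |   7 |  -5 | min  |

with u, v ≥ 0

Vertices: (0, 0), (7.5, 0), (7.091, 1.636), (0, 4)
(0, 4) with z = -20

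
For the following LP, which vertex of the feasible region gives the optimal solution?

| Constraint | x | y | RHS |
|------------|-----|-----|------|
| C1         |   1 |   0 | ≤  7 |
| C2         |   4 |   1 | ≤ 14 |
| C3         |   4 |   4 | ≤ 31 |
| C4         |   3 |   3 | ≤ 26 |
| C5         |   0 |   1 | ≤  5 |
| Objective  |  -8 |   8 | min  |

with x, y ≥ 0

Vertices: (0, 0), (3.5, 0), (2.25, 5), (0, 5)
Evaluating z = -8x + 8y at each vertex:
  (0, 0): z = 0
  (3.5, 0): z = -28
  (2.25, 5): z = 22
  (0, 5): z = 40

The smallest value is z = -28, attained at (3.5, 0).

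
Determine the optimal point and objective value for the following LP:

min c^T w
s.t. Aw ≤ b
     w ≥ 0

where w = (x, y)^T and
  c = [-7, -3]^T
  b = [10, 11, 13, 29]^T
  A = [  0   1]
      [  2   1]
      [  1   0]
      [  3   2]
Each vertex is the intersection of two constraint boundaries that also satisfies all remaining constraints:
  x = 0 and y = 0 → (0, 0)
  2x + y = 11 and y = 0 → (5.5, 0)
  y = 10 and 2x + y = 11 → (0.5, 10)
  y = 10 and x = 0 → (0, 10)

Evaluating z = -7x - 3y at each vertex:
  (0, 0): z = 0
  (5.5, 0): z = -38.5
  (0.5, 10): z = -33.5
  (0, 10): z = -30

The minimum is at (5.5, 0) with z = -38.5.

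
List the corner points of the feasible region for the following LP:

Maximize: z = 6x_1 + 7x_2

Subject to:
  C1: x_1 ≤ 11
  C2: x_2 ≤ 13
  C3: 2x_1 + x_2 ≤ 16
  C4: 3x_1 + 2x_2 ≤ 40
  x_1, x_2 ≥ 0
Each vertex is the intersection of two constraint boundaries that also satisfies all remaining constraints:
  x_1 = 0 and x_2 = 0 → (0, 0)
  2x_1 + x_2 = 16 and x_2 = 0 → (8, 0)
  x_2 = 13 and 2x_1 + x_2 = 16 → (1.5, 13)
  x_2 = 13 and x_1 = 0 → (0, 13)

Vertices: (0, 0), (8, 0), (1.5, 13), (0, 13)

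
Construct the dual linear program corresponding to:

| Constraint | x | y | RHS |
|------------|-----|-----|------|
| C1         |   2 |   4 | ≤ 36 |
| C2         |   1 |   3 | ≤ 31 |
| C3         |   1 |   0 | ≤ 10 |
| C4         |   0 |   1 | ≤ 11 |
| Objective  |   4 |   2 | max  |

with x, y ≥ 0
Minimize: z = 36y1 + 31y2 + 10y3 + 11y4

Subject to:
  C1: -2y1 - y2 - y3 ≤ -4
  C2: -4y1 - 3y2 - y4 ≤ -2
  y1, y2, y3, y4 ≥ 0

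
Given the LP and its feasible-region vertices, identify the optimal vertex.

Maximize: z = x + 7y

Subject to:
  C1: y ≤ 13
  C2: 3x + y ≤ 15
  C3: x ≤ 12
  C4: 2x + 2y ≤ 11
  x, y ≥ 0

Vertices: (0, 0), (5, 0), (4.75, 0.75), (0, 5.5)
Evaluating z = x + 7y at each vertex:
  (0, 0): z = 0
  (5, 0): z = 5
  (4.75, 0.75): z = 10
  (0, 5.5): z = 38.5

The largest value is z = 38.5, attained at (0, 5.5).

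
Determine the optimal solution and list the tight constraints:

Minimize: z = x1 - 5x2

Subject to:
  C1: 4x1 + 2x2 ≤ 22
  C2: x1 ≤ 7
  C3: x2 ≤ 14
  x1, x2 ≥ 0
Optimal: x1 = 0, x2 = 11
Slack at optimum:
  C1: slack = 0 (binding)
  C2: slack = 7
  C3: slack = 3
  x1 ≥ 0: x1 = 0 (binding)
  x2 ≥ 0: x2 = 11
Binding constraints: C1, x1 ≥ 0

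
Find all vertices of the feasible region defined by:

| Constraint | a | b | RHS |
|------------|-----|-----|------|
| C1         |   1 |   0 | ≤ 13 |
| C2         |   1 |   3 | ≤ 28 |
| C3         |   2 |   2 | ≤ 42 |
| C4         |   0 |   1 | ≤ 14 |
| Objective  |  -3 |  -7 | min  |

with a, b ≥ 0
Each vertex is the intersection of two constraint boundaries that also satisfies all remaining constraints:
  a = 0 and b = 0 → (0, 0)
  a = 13 and b = 0 → (13, 0)
  a = 13 and a + 3b = 28 → (13, 5)
  a + 3b = 28 and a = 0 → (0, 9.333)

Vertices: (0, 0), (13, 0), (13, 5), (0, 9.333)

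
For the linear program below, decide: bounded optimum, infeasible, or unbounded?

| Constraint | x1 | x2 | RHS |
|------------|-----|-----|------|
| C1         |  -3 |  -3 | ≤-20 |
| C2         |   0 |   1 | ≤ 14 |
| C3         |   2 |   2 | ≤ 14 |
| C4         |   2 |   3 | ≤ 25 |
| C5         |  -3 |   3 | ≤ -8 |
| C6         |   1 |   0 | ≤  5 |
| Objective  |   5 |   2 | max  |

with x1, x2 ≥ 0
The point (5, 2) satisfies every constraint, so the LP is feasible; the constraints give x1 ≤ 5 and x2 ≤ 14, which with x1, x2 ≥ 0 keep the feasible region inside a bounded box. A feasible, bounded LP attains a finite optimum at a vertex.

Evaluating z = 5x1 + 2x2 at each vertex:
  (5, 1.667): z = 28.33
  (5, 2): z = 29
  (4.833, 2.167): z = 28.5
  (4.667, 2): z = 27.33

Feasible with finite optimum z* = 29 at (5, 2).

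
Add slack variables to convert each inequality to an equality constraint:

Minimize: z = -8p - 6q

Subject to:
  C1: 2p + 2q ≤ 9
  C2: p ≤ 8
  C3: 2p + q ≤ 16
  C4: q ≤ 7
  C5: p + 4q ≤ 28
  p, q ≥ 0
min z = -8p - 6q

s.t.
  2p + 2q + s1 = 9
  p + s2 = 8
  2p + q + s3 = 16
  q + s4 = 7
  p + 4q + s5 = 28
  p, q, s1, s2, s3, s4, s5 ≥ 0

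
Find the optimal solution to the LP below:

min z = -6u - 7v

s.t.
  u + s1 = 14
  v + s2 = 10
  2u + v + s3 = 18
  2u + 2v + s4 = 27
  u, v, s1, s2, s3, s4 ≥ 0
Each vertex is the intersection of two constraint boundaries that also satisfies all remaining constraints:
  u = 0 and v = 0 → (0, 0)
  2u + v = 18 and v = 0 → (9, 0)
  2u + v = 18 and 2u + 2v = 27 → (4.5, 9)
  v = 10 and 2u + 2v = 27 → (3.5, 10)
  v = 10 and u = 0 → (0, 10)

Evaluating z = -6u - 7v at each vertex:
  (0, 0): z = 0
  (9, 0): z = -54
  (4.5, 9): z = -90
  (3.5, 10): z = -91
  (0, 10): z = -70

The minimum is at (3.5, 10) with z = -91.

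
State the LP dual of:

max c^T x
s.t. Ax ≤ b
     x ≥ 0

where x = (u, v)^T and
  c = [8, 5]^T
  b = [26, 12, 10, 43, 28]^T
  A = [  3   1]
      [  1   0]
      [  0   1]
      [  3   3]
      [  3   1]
Minimize: z = 26y1 + 12y2 + 10y3 + 43y4 + 28y5

Subject to:
  C1: -3y1 - y2 - 3y4 - 3y5 ≤ -8
  C2: -y1 - y3 - 3y4 - y5 ≤ -5
  y1, y2, y3, y4, y5 ≥ 0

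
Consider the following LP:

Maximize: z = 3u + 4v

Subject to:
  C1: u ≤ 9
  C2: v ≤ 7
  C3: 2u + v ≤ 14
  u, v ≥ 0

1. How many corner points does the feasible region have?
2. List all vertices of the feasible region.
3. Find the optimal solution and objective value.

1. 4
2. (0, 0), (7, 0), (3.5, 7), (0, 7)
3. u = 3.5, v = 7, z = 38.5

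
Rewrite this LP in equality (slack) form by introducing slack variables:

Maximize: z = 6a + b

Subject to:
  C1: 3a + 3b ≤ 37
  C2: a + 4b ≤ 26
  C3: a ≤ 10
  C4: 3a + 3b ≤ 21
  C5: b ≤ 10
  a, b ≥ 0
max z = 6a + b

s.t.
  3a + 3b + s1 = 37
  a + 4b + s2 = 26
  a + s3 = 10
  3a + 3b + s4 = 21
  b + s5 = 10
  a, b, s1, s2, s3, s4, s5 ≥ 0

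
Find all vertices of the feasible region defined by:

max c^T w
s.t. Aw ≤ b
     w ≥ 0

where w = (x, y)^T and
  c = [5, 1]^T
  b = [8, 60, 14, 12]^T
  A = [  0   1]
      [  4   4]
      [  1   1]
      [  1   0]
Each vertex is the intersection of two constraint boundaries that also satisfies all remaining constraints:
  x = 0 and y = 0 → (0, 0)
  x = 12 and y = 0 → (12, 0)
  x + y = 14 and x = 12 → (12, 2)
  y = 8 and x + y = 14 → (6, 8)
  y = 8 and x = 0 → (0, 8)

Vertices: (0, 0), (12, 0), (12, 2), (6, 8), (0, 8)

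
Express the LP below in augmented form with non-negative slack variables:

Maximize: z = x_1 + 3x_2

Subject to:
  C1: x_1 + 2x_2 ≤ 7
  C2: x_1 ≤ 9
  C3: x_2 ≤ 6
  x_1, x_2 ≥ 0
max z = x_1 + 3x_2

s.t.
  x_1 + 2x_2 + s1 = 7
  x_1 + s2 = 9
  x_2 + s3 = 6
  x_1, x_2, s1, s2, s3 ≥ 0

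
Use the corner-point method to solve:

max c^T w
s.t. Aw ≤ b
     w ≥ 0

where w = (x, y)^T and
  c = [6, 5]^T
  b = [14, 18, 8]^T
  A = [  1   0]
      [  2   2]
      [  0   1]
Each vertex is the intersection of two constraint boundaries that also satisfies all remaining constraints:
  x = 0 and y = 0 → (0, 0)
  2x + 2y = 18 and y = 0 → (9, 0)
  2x + 2y = 18 and y = 8 → (1, 8)
  y = 8 and x = 0 → (0, 8)

Evaluating z = 6x + 5y at each vertex:
  (0, 0): z = 0
  (9, 0): z = 54
  (1, 8): z = 46
  (0, 8): z = 40

The maximum is at (9, 0) with z = 54.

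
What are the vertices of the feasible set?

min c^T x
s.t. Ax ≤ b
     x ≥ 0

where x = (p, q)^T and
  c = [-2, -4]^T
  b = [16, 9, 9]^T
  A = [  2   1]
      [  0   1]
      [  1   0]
Each vertex is the intersection of two constraint boundaries that also satisfies all remaining constraints:
  p = 0 and q = 0 → (0, 0)
  2p + q = 16 and q = 0 → (8, 0)
  2p + q = 16 and q = 9 → (3.5, 9)
  q = 9 and p = 0 → (0, 9)

Vertices: (0, 0), (8, 0), (3.5, 9), (0, 9)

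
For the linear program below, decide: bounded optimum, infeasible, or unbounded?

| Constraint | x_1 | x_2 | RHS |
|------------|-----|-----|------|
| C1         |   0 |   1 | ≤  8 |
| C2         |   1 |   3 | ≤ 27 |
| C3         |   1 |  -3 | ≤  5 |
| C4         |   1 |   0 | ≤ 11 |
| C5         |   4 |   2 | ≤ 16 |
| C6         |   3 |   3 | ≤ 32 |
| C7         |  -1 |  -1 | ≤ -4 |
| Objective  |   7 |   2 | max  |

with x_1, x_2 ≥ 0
The point (4, 0) satisfies every constraint, so the LP is feasible; the constraints give x_1 ≤ 11 and x_2 ≤ 8, which with x_1, x_2 ≥ 0 keep the feasible region inside a bounded box. A feasible, bounded LP attains a finite optimum at a vertex.

The LP has an optimal solution: (4, 0) with z = 28.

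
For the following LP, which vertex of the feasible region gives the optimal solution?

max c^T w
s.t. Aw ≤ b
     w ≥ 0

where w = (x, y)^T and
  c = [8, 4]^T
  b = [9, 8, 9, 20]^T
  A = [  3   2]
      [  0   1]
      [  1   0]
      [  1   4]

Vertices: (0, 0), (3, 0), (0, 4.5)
(3, 0) with z = 24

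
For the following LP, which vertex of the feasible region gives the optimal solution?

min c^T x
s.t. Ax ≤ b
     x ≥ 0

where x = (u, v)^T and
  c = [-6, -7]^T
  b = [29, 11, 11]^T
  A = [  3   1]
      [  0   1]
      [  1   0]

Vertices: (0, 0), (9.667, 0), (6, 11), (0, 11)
(6, 11) with z = -113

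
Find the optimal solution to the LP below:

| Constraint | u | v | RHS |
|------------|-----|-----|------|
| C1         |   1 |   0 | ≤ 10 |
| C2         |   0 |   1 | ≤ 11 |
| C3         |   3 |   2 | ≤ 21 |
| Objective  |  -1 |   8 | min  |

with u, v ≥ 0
Each vertex is the intersection of two constraint boundaries that also satisfies all remaining constraints:
  u = 0 and v = 0 → (0, 0)
  3u + 2v = 21 and v = 0 → (7, 0)
  3u + 2v = 21 and u = 0 → (0, 10.5)

Evaluating z = -u + 8v at each vertex:
  (0, 0): z = 0
  (7, 0): z = -7
  (0, 10.5): z = 84

The minimum is at (7, 0) with z = -7.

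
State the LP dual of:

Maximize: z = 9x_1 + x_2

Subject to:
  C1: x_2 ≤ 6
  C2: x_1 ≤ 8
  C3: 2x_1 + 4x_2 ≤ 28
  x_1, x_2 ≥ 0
Minimize: z = 6y1 + 8y2 + 28y3

Subject to:
  C1: -y2 - 2y3 ≤ -9
  C2: -y1 - 4y3 ≤ -1
  y1, y2, y3 ≥ 0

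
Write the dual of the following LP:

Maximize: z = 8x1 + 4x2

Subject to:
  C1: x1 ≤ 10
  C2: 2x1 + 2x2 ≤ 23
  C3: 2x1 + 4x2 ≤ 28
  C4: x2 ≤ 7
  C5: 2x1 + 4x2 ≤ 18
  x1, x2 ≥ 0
Minimize: z = 10y1 + 23y2 + 28y3 + 7y4 + 18y5

Subject to:
  C1: -y1 - 2y2 - 2y3 - 2y5 ≤ -8
  C2: -2y2 - 4y3 - y4 - 4y5 ≤ -4
  y1, y2, y3, y4, y5 ≥ 0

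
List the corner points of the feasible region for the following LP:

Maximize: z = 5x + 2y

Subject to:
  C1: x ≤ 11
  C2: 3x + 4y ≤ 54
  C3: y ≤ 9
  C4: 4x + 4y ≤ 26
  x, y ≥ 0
Each vertex is the intersection of two constraint boundaries that also satisfies all remaining constraints:
  x = 0 and y = 0 → (0, 0)
  4x + 4y = 26 and y = 0 → (6.5, 0)
  4x + 4y = 26 and x = 0 → (0, 6.5)

Vertices: (0, 0), (6.5, 0), (0, 6.5)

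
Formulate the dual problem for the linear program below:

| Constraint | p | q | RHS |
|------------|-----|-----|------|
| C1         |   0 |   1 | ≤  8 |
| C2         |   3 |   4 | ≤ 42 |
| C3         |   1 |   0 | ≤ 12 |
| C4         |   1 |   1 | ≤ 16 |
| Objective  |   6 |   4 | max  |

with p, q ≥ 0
Minimize: z = 8y1 + 42y2 + 12y3 + 16y4

Subject to:
  C1: -3y2 - y3 - y4 ≤ -6
  C2: -y1 - 4y2 - y4 ≤ -4
  y1, y2, y3, y4 ≥ 0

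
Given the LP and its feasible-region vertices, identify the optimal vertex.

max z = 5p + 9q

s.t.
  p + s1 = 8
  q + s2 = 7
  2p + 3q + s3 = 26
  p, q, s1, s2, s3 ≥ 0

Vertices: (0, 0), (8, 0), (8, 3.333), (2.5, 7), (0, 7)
Evaluating z = 5p + 9q at each vertex:
  (0, 0): z = 0
  (8, 0): z = 40
  (8, 3.333): z = 70
  (2.5, 7): z = 75.5
  (0, 7): z = 63

The largest value is z = 75.5, attained at (2.5, 7).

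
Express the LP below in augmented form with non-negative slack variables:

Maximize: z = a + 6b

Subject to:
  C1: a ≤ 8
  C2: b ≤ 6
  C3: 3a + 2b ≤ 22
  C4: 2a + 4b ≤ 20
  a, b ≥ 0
max z = a + 6b

s.t.
  a + s1 = 8
  b + s2 = 6
  3a + 2b + s3 = 22
  2a + 4b + s4 = 20
  a, b, s1, s2, s3, s4 ≥ 0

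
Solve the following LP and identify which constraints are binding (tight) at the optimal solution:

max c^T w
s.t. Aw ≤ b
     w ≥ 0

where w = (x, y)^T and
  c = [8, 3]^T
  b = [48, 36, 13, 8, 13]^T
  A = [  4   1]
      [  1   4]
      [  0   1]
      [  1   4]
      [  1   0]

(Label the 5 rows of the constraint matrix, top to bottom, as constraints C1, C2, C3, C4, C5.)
Optimal: x = 8, y = 0
Slack at optimum:
  C1: slack = 16
  C2: slack = 28
  C3: slack = 13
  C4: slack = 0 (binding)
  C5: slack = 5
  x ≥ 0: x = 8
  y ≥ 0: y = 0 (binding)
Binding constraints: C4, y ≥ 0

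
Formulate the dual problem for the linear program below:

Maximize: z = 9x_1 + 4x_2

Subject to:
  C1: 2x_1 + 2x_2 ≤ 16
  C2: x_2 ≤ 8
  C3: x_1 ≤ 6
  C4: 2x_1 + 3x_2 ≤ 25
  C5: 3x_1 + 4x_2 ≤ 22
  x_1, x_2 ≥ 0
Minimize: z = 16y1 + 8y2 + 6y3 + 25y4 + 22y5

Subject to:
  C1: -2y1 - y3 - 2y4 - 3y5 ≤ -9
  C2: -2y1 - y2 - 3y4 - 4y5 ≤ -4
  y1, y2, y3, y4, y5 ≥ 0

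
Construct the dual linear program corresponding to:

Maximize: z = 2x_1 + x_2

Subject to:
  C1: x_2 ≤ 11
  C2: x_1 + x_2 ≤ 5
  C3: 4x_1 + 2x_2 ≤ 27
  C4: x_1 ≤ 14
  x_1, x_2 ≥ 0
Minimize: z = 11y1 + 5y2 + 27y3 + 14y4

Subject to:
  C1: -y2 - 4y3 - y4 ≤ -2
  C2: -y1 - y2 - 2y3 ≤ -1
  y1, y2, y3, y4 ≥ 0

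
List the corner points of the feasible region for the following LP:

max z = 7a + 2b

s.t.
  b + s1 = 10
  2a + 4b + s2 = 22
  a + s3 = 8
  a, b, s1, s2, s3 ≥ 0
Each vertex is the intersection of two constraint boundaries that also satisfies all remaining constraints:
  a = 0 and b = 0 → (0, 0)
  a = 8 and b = 0 → (8, 0)
  2a + 4b = 22 and a = 8 → (8, 1.5)
  2a + 4b = 22 and a = 0 → (0, 5.5)

Vertices: (0, 0), (8, 0), (8, 1.5), (0, 5.5)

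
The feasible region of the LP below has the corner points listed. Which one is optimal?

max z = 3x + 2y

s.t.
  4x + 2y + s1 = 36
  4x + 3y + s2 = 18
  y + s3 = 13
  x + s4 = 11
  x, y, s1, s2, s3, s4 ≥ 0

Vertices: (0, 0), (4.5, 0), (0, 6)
Evaluating z = 3x + 2y at each vertex:
  (0, 0): z = 0
  (4.5, 0): z = 13.5
  (0, 6): z = 12

The largest value is z = 13.5, attained at (4.5, 0).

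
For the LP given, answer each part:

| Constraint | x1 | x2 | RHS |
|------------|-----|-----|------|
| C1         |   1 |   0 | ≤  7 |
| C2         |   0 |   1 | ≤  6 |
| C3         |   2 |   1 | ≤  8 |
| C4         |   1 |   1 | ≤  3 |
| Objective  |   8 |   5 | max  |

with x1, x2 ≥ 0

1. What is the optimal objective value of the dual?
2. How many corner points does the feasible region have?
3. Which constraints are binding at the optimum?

1. 24 (by strong duality, equal to the primal optimum)
2. 3
3. C4, x2 ≥ 0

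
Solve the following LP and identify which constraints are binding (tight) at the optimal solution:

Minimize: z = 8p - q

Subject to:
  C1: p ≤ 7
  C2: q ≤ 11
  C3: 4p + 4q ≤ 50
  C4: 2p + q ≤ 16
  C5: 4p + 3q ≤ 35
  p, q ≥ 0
Optimal: p = 0, q = 11
Slack at optimum:
  C1: slack = 7
  C2: slack = 0 (binding)
  C3: slack = 6
  C4: slack = 5
  C5: slack = 2
  p ≥ 0: p = 0 (binding)
  q ≥ 0: q = 11
Binding constraints: C2, p ≥ 0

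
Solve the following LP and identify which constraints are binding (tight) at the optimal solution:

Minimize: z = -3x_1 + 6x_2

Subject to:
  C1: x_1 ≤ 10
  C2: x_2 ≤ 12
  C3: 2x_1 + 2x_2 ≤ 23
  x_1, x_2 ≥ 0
Optimal: x_1 = 10, x_2 = 0
Slack at optimum:
  C1: slack = 0 (binding)
  C2: slack = 12
  C3: slack = 3
  x_1 ≥ 0: x_1 = 10
  x_2 ≥ 0: x_2 = 0 (binding)
Binding constraints: C1, x_2 ≥ 0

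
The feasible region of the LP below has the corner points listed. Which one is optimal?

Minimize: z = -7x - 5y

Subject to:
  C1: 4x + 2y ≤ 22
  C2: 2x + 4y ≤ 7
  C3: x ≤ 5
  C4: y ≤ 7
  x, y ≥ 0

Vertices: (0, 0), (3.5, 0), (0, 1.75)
Evaluating z = -7x - 5y at each vertex:
  (0, 0): z = 0
  (3.5, 0): z = -24.5
  (0, 1.75): z = -8.75

The smallest value is z = -24.5, attained at (3.5, 0).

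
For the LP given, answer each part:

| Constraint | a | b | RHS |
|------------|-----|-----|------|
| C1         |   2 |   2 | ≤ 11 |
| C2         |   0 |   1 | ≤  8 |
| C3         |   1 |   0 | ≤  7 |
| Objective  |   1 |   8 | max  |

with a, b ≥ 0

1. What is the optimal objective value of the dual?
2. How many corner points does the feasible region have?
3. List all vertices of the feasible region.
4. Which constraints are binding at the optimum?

1. 44 (by strong duality, equal to the primal optimum)
2. 3
3. (0, 0), (5.5, 0), (0, 5.5)
4. C1, a ≥ 0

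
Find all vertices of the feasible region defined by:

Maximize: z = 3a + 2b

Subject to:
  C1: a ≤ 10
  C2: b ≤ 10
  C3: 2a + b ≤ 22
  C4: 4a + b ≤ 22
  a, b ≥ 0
Each vertex is the intersection of two constraint boundaries that also satisfies all remaining constraints:
  a = 0 and b = 0 → (0, 0)
  4a + b = 22 and b = 0 → (5.5, 0)
  b = 10 and 4a + b = 22 → (3, 10)
  b = 10 and a = 0 → (0, 10)

Vertices: (0, 0), (5.5, 0), (3, 10), (0, 10)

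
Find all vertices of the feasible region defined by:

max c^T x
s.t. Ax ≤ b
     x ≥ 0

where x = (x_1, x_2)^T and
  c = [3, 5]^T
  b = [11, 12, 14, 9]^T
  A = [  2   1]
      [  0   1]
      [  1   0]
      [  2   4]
Each vertex is the intersection of two constraint boundaries that also satisfies all remaining constraints:
  x_1 = 0 and x_2 = 0 → (0, 0)
  2x_1 + 4x_2 = 9 and x_2 = 0 → (4.5, 0)
  2x_1 + 4x_2 = 9 and x_1 = 0 → (0, 2.25)

Vertices: (0, 0), (4.5, 0), (0, 2.25)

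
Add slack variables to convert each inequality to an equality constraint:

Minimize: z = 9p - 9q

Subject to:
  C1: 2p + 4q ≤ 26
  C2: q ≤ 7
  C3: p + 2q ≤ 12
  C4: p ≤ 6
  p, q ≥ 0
min z = 9p - 9q

s.t.
  2p + 4q + s1 = 26
  q + s2 = 7
  p + 2q + s3 = 12
  p + s4 = 6
  p, q, s1, s2, s3, s4 ≥ 0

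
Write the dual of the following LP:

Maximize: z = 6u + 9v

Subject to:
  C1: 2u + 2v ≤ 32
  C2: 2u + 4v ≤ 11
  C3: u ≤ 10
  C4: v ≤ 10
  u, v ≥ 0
Minimize: z = 32y1 + 11y2 + 10y3 + 10y4

Subject to:
  C1: -2y1 - 2y2 - y3 ≤ -6
  C2: -2y1 - 4y2 - y4 ≤ -9
  y1, y2, y3, y4 ≥ 0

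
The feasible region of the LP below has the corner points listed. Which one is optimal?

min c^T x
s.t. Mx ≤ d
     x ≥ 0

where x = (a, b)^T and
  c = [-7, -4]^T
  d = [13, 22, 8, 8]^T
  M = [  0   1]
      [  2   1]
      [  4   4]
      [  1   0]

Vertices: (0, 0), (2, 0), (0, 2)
Evaluating z = -7a - 4b at each vertex:
  (0, 0): z = 0
  (2, 0): z = -14
  (0, 2): z = -8

The smallest value is z = -14, attained at (2, 0).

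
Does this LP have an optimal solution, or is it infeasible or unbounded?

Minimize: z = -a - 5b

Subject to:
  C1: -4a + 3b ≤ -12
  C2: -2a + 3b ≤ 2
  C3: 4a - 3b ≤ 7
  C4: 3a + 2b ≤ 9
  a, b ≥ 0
C3 requires 4a - 3b ≤ 7, while C1 (-4a + 3b ≤ -12) is equivalent to 4a - 3b ≥ 12. Together they would need 12 ≤ 4a - 3b ≤ 7, which is impossible since 12 > 7. No point satisfies all constraints.

Infeasible: no point satisfies all constraints simultaneously.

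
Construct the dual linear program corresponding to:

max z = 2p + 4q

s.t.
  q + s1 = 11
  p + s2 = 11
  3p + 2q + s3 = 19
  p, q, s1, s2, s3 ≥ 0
Minimize: z = 11y1 + 11y2 + 19y3

Subject to:
  C1: -y2 - 3y3 ≤ -2
  C2: -y1 - 2y3 ≤ -4
  y1, y2, y3 ≥ 0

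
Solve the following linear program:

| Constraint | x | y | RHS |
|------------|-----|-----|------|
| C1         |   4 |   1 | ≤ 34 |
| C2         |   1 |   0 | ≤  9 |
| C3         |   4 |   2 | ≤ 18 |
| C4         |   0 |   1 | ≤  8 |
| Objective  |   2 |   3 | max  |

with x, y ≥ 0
x = 0.5, y = 8, z = 25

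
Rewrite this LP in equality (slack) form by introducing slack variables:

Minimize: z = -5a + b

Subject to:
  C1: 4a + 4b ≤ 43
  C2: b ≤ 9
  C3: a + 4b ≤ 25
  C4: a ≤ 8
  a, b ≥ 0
min z = -5a + b

s.t.
  4a + 4b + s1 = 43
  b + s2 = 9
  a + 4b + s3 = 25
  a + s4 = 8
  a, b, s1, s2, s3, s4 ≥ 0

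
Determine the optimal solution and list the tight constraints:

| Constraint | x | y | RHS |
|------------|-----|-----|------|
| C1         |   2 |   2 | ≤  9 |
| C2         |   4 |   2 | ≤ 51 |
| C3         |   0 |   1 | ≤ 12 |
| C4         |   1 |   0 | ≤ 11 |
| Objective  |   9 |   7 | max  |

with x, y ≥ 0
Optimal: x = 4.5, y = 0
Binding: C1, y ≥ 0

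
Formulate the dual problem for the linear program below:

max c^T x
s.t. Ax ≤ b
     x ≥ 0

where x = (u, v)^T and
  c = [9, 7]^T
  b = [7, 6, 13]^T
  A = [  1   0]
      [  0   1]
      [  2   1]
Minimize: z = 7y1 + 6y2 + 13y3

Subject to:
  C1: -y1 - 2y3 ≤ -9
  C2: -y2 - y3 ≤ -7
  y1, y2, y3 ≥ 0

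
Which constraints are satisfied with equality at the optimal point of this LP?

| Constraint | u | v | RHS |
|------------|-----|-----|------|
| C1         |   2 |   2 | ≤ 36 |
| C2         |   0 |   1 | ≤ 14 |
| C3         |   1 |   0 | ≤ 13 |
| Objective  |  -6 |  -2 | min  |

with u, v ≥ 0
Optimal: u = 13, v = 5
Binding: C1, C3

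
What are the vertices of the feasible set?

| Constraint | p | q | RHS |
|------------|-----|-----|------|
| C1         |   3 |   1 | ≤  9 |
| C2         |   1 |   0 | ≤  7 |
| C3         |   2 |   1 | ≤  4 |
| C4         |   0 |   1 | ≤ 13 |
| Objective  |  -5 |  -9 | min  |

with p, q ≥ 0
Each vertex is the intersection of two constraint boundaries that also satisfies all remaining constraints:
  p = 0 and q = 0 → (0, 0)
  2p + q = 4 and q = 0 → (2, 0)
  2p + q = 4 and p = 0 → (0, 4)

Vertices: (0, 0), (2, 0), (0, 4)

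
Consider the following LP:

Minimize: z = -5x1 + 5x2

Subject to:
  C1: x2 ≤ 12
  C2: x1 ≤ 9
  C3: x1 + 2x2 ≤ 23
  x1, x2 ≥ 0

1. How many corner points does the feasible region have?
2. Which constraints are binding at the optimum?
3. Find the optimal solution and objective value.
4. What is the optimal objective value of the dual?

1. 4
2. C2, x2 ≥ 0
3. x1 = 9, x2 = 0, z = -45
4. -45 (by strong duality, equal to the primal optimum)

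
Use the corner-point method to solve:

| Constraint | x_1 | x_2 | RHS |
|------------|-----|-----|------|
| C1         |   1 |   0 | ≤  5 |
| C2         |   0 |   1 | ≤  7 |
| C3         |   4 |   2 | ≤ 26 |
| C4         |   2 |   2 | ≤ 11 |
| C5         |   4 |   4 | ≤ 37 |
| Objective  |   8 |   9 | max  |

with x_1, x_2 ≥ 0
Each vertex is the intersection of two constraint boundaries that also satisfies all remaining constraints:
  x_1 = 0 and x_2 = 0 → (0, 0)
  x_1 = 5 and x_2 = 0 → (5, 0)
  x_1 = 5 and 2x_1 + 2x_2 = 11 → (5, 0.5)
  2x_1 + 2x_2 = 11 and x_1 = 0 → (0, 5.5)

Evaluating z = 8x_1 + 9x_2 at each vertex:
  (0, 0): z = 0
  (5, 0): z = 40
  (5, 0.5): z = 44.5
  (0, 5.5): z = 49.5

The maximum is at (0, 5.5) with z = 49.5.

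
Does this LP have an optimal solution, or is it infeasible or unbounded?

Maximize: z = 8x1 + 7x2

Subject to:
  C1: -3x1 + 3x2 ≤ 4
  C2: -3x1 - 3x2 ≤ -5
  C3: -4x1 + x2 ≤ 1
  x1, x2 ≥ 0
Feasible point: (1, 1) satisfies every constraint, so the LP is feasible.
Direction d = (1, 0): for each constraint row a, a·d ≤ 0 —
  (-3)(1) + (3)(0) = -3 ≤ 0
  (-3)(1) + (-3)(0) = -3 ≤ 0
  (-4)(1) + (1)(0) = -4 ≤ 0
and d ≥ 0, so (1, 1) + t·d stays feasible for every t ≥ 0. Along this ray z = 8x1 + 7x2 changes by 8 per unit t, so z → +∞.

Unbounded — the objective can increase without bound over the feasible region.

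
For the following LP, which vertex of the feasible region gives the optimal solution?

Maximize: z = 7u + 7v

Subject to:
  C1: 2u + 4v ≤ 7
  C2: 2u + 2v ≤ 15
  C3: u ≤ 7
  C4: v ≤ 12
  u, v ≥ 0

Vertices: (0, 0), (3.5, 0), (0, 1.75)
(3.5, 0) with z = 24.5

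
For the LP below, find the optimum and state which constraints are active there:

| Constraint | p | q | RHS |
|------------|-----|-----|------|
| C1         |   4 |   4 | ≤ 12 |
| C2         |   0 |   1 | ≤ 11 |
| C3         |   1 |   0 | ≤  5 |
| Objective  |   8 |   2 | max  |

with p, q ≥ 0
Optimal: p = 3, q = 0
Binding: C1, q ≥ 0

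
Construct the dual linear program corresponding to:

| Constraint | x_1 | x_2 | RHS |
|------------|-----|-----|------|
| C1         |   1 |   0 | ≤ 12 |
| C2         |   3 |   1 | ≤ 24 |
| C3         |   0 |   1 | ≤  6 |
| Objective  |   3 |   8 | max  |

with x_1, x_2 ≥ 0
Minimize: z = 12y1 + 24y2 + 6y3

Subject to:
  C1: -y1 - 3y2 ≤ -3
  C2: -y2 - y3 ≤ -8
  y1, y2, y3 ≥ 0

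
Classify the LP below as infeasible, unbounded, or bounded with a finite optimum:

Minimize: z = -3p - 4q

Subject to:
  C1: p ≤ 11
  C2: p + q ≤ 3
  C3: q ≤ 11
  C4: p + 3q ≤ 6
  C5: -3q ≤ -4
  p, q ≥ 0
The point (1.5, 1.5) satisfies every constraint, so the LP is feasible; the constraints give p ≤ 11 and q ≤ 11, which with p, q ≥ 0 keep the feasible region inside a bounded box. A feasible, bounded LP attains a finite optimum at a vertex.

Bounded optimum: z* = -10.5 at (1.5, 1.5).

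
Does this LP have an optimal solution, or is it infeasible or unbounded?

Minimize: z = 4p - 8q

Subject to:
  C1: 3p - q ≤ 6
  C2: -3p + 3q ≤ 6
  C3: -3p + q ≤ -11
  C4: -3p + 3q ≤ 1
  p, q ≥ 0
C1 requires 3p - q ≤ 6, while C3 (-3p + q ≤ -11) is equivalent to 3p - q ≥ 11. Together they would need 11 ≤ 3p - q ≤ 6, which is impossible since 11 > 6. No point satisfies all constraints.

Infeasible: no point satisfies all constraints simultaneously.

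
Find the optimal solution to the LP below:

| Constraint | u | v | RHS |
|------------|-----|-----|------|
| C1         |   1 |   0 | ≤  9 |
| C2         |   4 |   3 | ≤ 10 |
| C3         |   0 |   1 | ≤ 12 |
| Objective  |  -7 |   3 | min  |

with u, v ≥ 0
Each vertex is the intersection of two constraint boundaries that also satisfies all remaining constraints:
  u = 0 and v = 0 → (0, 0)
  4u + 3v = 10 and v = 0 → (2.5, 0)
  4u + 3v = 10 and u = 0 → (0, 3.333)

Evaluating z = -7u + 3v at each vertex:
  (0, 0): z = 0
  (2.5, 0): z = -17.5
  (0, 3.333): z = 10

The minimum is at (2.5, 0) with z = -17.5.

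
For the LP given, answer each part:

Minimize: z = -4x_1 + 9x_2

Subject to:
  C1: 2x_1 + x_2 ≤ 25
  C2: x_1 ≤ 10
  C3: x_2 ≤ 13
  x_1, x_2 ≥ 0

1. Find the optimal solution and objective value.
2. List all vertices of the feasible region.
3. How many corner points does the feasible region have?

1. x_1 = 10, x_2 = 0, z = -40
2. (0, 0), (10, 0), (10, 5), (6, 13), (0, 13)
3. 5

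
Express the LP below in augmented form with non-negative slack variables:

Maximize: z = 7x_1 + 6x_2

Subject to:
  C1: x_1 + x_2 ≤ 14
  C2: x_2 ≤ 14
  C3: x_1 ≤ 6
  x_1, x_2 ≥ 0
max z = 7x_1 + 6x_2

s.t.
  x_1 + x_2 + s1 = 14
  x_2 + s2 = 14
  x_1 + s3 = 6
  x_1, x_2, s1, s2, s3 ≥ 0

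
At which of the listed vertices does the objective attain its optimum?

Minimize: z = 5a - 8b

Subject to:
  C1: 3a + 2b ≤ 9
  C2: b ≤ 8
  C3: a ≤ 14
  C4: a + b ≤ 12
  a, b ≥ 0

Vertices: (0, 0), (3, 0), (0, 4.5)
Evaluating z = 5a - 8b at each vertex:
  (0, 0): z = 0
  (3, 0): z = 15
  (0, 4.5): z = -36

The smallest value is z = -36, attained at (0, 4.5).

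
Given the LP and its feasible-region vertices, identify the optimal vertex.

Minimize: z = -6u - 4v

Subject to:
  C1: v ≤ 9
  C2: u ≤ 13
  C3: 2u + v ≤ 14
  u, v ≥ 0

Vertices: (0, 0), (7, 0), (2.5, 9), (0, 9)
(2.5, 9) with z = -51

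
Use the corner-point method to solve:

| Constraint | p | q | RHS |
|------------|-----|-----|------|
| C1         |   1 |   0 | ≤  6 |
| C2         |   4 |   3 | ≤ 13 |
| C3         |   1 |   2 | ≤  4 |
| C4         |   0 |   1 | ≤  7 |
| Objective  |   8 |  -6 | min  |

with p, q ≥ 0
Each vertex is the intersection of two constraint boundaries that also satisfies all remaining constraints:
  p = 0 and q = 0 → (0, 0)
  4p + 3q = 13 and q = 0 → (3.25, 0)
  4p + 3q = 13 and p + 2q = 4 → (2.8, 0.6)
  p + 2q = 4 and p = 0 → (0, 2)

Evaluating z = 8p - 6q at each vertex:
  (0, 0): z = 0
  (3.25, 0): z = 26
  (2.8, 0.6): z = 18.8
  (0, 2): z = -12

The minimum is at (0, 2) with z = -12.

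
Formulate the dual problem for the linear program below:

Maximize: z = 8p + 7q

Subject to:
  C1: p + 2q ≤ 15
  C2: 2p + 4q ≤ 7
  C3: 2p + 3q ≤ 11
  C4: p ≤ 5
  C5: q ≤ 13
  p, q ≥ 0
Minimize: z = 15y1 + 7y2 + 11y3 + 5y4 + 13y5

Subject to:
  C1: -y1 - 2y2 - 2y3 - y4 ≤ -8
  C2: -2y1 - 4y2 - 3y3 - y5 ≤ -7
  y1, y2, y3, y4, y5 ≥ 0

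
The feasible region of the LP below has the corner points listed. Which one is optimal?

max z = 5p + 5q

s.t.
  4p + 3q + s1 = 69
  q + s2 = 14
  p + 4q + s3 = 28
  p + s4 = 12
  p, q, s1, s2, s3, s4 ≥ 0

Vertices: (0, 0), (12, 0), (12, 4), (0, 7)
(12, 4) with z = 80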